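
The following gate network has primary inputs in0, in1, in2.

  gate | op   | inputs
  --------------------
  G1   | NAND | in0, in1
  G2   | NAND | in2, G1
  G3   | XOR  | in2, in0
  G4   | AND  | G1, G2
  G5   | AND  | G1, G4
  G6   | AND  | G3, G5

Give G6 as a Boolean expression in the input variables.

(in2 XOR in0) AND ((in0 NAND in1) AND ((in0 NAND in1) AND (in2 NAND (in0 NAND in1))))

G1 = in0 NAND in1
G2 = in2 NAND G1 = in2 NAND (in0 NAND in1)
G3 = in2 XOR in0
G4 = G1 AND G2 = (in0 NAND in1) AND (in2 NAND (in0 NAND in1))
G5 = G1 AND G4 = (in0 NAND in1) AND ((in0 NAND in1) AND (in2 NAND (in0 NAND in1)))
G6 = G3 AND G5 = (in2 XOR in0) AND ((in0 NAND in1) AND ((in0 NAND in1) AND (in2 NAND (in0 NAND in1))))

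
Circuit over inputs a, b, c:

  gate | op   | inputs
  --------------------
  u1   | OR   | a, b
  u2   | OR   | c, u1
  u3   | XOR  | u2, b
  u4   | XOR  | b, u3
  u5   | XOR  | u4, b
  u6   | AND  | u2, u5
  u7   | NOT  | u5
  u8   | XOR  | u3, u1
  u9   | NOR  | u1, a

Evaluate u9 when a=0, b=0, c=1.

1

u1 = 0 OR 0 = 0
u9 = 0 NOR 0 = 1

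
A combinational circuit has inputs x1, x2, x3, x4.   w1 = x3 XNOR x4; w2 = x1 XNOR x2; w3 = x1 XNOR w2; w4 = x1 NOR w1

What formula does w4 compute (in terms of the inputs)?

w1 = x3 XNOR x4
w4 = x1 NOR w1 = x1 NOR (x3 XNOR x4)

x1 NOR (x3 XNOR x4)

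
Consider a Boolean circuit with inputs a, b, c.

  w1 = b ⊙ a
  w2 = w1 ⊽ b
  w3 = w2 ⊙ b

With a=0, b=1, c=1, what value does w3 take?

w1 = 1 ⊙ 0 = 0
w2 = 0 ⊽ 1 = 0
w3 = 0 ⊙ 1 = 0

0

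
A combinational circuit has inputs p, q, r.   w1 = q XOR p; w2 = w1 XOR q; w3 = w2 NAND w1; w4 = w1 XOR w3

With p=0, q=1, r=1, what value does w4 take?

0

w1 = 1 XOR 0 = 1
w2 = 1 XOR 1 = 0
w3 = 0 NAND 1 = 1
w4 = 1 XOR 1 = 0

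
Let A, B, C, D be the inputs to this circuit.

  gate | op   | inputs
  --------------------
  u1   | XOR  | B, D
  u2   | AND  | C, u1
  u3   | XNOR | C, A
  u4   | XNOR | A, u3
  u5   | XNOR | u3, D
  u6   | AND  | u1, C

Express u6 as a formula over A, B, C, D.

u1 = B XOR D
u6 = u1 AND C = (B XOR D) AND C

(B XOR D) AND C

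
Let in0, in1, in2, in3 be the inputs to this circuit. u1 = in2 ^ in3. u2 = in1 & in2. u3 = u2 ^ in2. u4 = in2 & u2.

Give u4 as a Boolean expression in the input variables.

in2 & (in1 & in2)

u2 = in1 & in2
u4 = in2 & u2 = in2 & (in1 & in2)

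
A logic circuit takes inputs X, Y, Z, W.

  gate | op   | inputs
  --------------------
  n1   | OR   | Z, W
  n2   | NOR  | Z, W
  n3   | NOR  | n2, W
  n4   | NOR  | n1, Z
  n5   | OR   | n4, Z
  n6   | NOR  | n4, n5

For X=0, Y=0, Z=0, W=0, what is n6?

0

n1 = 0 OR 0 = 0
n4 = 0 NOR 0 = 1
n5 = 1 OR 0 = 1
n6 = 1 NOR 1 = 0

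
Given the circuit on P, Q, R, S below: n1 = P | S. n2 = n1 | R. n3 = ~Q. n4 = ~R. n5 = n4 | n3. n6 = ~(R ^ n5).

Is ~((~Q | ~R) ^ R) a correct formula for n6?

n3 = ~Q
n4 = ~R
n5 = n4 | n3 = ~R | ~Q
n6 = ~(R ^ n5) = ~(R ^ (~R | ~Q))
At P=0, Q=0, R=0, S=0: circuit gives 0, formula gives 0.
At P=0, Q=0, R=1, S=0: circuit gives 1, formula gives 1.
Agrees on all 16 inputs.

Yes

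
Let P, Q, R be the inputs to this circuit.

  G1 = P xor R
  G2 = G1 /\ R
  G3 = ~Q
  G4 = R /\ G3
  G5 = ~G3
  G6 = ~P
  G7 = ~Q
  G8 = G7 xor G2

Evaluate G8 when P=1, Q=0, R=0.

G1 = 1 xor 0 = 1
G2 = 1 /\ 0 = 0
G7 = ~0 = 1
G8 = 1 xor 0 = 1

1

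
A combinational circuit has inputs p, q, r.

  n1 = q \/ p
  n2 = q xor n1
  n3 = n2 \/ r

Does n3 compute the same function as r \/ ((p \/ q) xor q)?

n1 = q \/ p
n2 = q xor n1 = q xor (q \/ p)
n3 = n2 \/ r = (q xor (q \/ p)) \/ r
At p=0, q=0, r=0: circuit gives 0, formula gives 0.
At p=0, q=0, r=1: circuit gives 1, formula gives 1.
Agrees on all 8 inputs.

Yes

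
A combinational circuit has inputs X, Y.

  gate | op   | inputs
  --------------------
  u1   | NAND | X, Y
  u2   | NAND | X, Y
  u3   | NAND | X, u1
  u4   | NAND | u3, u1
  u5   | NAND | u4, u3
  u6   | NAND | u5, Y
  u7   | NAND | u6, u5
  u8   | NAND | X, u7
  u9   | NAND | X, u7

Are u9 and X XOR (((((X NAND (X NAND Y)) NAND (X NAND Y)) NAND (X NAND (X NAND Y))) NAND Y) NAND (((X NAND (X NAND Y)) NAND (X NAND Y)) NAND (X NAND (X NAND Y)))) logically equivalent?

No

u1 = X NAND Y
u3 = X NAND u1 = X NAND (X NAND Y)
u4 = u3 NAND u1 = (X NAND (X NAND Y)) NAND (X NAND Y)
u5 = u4 NAND u3 = ((X NAND (X NAND Y)) NAND (X NAND Y)) NAND (X NAND (X NAND Y))
u6 = u5 NAND Y = (((X NAND (X NAND Y)) NAND (X NAND Y)) NAND (X NAND (X NAND Y))) NAND Y
u7 = u6 NAND u5 = ((((X NAND (X NAND Y)) NAND (X NAND Y)) NAND (X NAND (X NAND Y))) NAND Y) NAND (((X NAND (X NAND Y)) NAND (X NAND Y)) NAND (X NAND (X NAND Y)))
u9 = X NAND u7 = X NAND (((((X NAND (X NAND Y)) NAND (X NAND Y)) NAND (X NAND (X NAND Y))) NAND Y) NAND (((X NAND (X NAND Y)) NAND (X NAND Y)) NAND (X NAND (X NAND Y))))
At X=0, Y=0: circuit gives 1, formula gives 0.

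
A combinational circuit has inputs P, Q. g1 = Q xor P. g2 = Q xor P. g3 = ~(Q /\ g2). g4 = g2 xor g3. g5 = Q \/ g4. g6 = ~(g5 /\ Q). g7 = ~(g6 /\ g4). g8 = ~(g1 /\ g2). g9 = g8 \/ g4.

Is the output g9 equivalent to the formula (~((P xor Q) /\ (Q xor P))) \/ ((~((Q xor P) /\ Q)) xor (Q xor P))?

g1 = Q xor P
g2 = Q xor P
g3 = ~(Q /\ g2) = ~(Q /\ (Q xor P))
g4 = g2 xor g3 = (Q xor P) xor (~(Q /\ (Q xor P)))
g8 = ~(g1 /\ g2) = ~((Q xor P) /\ (Q xor P))
g9 = g8 \/ g4 = (~((Q xor P) /\ (Q xor P))) \/ ((Q xor P) xor (~(Q /\ (Q xor P))))
At P=1, Q=0: circuit gives 0, formula gives 0.
At P=0, Q=0: circuit gives 1, formula gives 1.
Agrees on all 4 inputs.

Yes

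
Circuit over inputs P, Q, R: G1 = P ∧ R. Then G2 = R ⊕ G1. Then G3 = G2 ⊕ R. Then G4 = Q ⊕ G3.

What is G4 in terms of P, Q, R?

G1 = P ∧ R
G2 = R ⊕ G1 = R ⊕ (P ∧ R)
G3 = G2 ⊕ R = (R ⊕ (P ∧ R)) ⊕ R
G4 = Q ⊕ G3 = Q ⊕ ((R ⊕ (P ∧ R)) ⊕ R)

Q ⊕ ((R ⊕ (P ∧ R)) ⊕ R)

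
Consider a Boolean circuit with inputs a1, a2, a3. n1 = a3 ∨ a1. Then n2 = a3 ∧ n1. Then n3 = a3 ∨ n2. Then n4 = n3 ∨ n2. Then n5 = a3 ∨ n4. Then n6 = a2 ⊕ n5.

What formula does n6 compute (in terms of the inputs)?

n1 = a3 ∨ a1
n2 = a3 ∧ n1 = a3 ∧ (a3 ∨ a1)
n3 = a3 ∨ n2 = a3 ∨ (a3 ∧ (a3 ∨ a1))
n4 = n3 ∨ n2 = (a3 ∨ (a3 ∧ (a3 ∨ a1))) ∨ (a3 ∧ (a3 ∨ a1))
n5 = a3 ∨ n4 = a3 ∨ ((a3 ∨ (a3 ∧ (a3 ∨ a1))) ∨ (a3 ∧ (a3 ∨ a1)))
n6 = a2 ⊕ n5 = a2 ⊕ (a3 ∨ ((a3 ∨ (a3 ∧ (a3 ∨ a1))) ∨ (a3 ∧ (a3 ∨ a1))))

a2 ⊕ (a3 ∨ ((a3 ∨ (a3 ∧ (a3 ∨ a1))) ∨ (a3 ∧ (a3 ∨ a1))))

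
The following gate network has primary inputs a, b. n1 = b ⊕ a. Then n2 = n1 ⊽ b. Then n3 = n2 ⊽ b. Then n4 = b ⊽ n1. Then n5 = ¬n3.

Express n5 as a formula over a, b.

n1 = b ⊕ a
n2 = n1 ⊽ b = (b ⊕ a) ⊽ b
n3 = n2 ⊽ b = ((b ⊕ a) ⊽ b) ⊽ b
n5 = ¬n3 = ¬(((b ⊕ a) ⊽ b) ⊽ b)

¬(((b ⊕ a) ⊽ b) ⊽ b)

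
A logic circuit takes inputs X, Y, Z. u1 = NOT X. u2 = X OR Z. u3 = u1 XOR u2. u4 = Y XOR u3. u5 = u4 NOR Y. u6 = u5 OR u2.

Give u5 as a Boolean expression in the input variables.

u1 = NOT X
u2 = X OR Z
u3 = u1 XOR u2 = NOT X XOR (X OR Z)
u4 = Y XOR u3 = Y XOR (NOT X XOR (X OR Z))
u5 = u4 NOR Y = (Y XOR (NOT X XOR (X OR Z))) NOR Y

(Y XOR (NOT X XOR (X OR Z))) NOR Y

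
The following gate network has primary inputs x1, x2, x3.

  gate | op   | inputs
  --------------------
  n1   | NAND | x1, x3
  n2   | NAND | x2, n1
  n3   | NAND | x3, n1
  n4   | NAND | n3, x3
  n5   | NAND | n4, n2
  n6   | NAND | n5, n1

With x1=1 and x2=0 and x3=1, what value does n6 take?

n1 = 1 NAND 1 = 0
n2 = 0 NAND 0 = 1
n3 = 1 NAND 0 = 1
n4 = 1 NAND 1 = 0
n5 = 0 NAND 1 = 1
n6 = 1 NAND 0 = 1

1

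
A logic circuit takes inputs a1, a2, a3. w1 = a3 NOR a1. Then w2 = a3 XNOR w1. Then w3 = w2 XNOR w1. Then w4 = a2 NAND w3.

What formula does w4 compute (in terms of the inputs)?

a2 NAND ((a3 XNOR (a3 NOR a1)) XNOR (a3 NOR a1))

w1 = a3 NOR a1
w2 = a3 XNOR w1 = a3 XNOR (a3 NOR a1)
w3 = w2 XNOR w1 = (a3 XNOR (a3 NOR a1)) XNOR (a3 NOR a1)
w4 = a2 NAND w3 = a2 NAND ((a3 XNOR (a3 NOR a1)) XNOR (a3 NOR a1))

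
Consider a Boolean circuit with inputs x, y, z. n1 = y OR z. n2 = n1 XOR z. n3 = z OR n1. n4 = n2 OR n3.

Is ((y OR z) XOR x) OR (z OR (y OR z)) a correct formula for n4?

n1 = y OR z
n2 = n1 XOR z = (y OR z) XOR z
n3 = z OR n1 = z OR (y OR z)
n4 = n2 OR n3 = ((y OR z) XOR z) OR (z OR (y OR z))
At x=1, y=0, z=0: circuit gives 0, formula gives 1.

No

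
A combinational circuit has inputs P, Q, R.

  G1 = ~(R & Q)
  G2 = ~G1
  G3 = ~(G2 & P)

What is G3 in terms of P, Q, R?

G1 = ~(R & Q)
G2 = ~G1 = ~(~(R & Q))
G3 = ~(G2 & P) = ~(~(~(R & Q)) & P)

~(~(~(R & Q)) & P)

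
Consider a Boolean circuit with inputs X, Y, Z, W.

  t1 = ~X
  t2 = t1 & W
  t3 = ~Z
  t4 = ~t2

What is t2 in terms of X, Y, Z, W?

t1 = ~X
t2 = t1 & W = ~X & W

~X & W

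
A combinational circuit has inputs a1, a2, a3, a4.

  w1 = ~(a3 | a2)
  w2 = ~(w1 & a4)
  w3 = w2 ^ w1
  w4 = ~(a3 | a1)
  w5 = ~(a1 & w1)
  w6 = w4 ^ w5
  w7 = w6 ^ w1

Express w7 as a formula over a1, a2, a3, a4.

w1 = ~(a3 | a2)
w4 = ~(a3 | a1)
w5 = ~(a1 & w1) = ~(a1 & (~(a3 | a2)))
w6 = w4 ^ w5 = (~(a3 | a1)) ^ (~(a1 & (~(a3 | a2))))
w7 = w6 ^ w1 = ((~(a3 | a1)) ^ (~(a1 & (~(a3 | a2))))) ^ (~(a3 | a2))

((~(a3 | a1)) ^ (~(a1 & (~(a3 | a2))))) ^ (~(a3 | a2))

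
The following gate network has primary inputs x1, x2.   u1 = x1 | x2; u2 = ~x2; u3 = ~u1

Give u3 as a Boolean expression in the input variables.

~(x1 | x2)

u1 = x1 | x2
u3 = ~u1 = ~(x1 | x2)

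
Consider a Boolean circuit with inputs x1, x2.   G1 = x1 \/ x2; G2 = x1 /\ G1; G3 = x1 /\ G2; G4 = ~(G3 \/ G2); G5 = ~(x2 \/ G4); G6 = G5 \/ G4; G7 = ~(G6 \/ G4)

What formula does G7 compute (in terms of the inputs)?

~(((~(x2 \/ (~((x1 /\ (x1 /\ (x1 \/ x2))) \/ (x1 /\ (x1 \/ x2)))))) \/ (~((x1 /\ (x1 /\ (x1 \/ x2))) \/ (x1 /\ (x1 \/ x2))))) \/ (~((x1 /\ (x1 /\ (x1 \/ x2))) \/ (x1 /\ (x1 \/ x2)))))

G1 = x1 \/ x2
G2 = x1 /\ G1 = x1 /\ (x1 \/ x2)
G3 = x1 /\ G2 = x1 /\ (x1 /\ (x1 \/ x2))
G4 = ~(G3 \/ G2) = ~((x1 /\ (x1 /\ (x1 \/ x2))) \/ (x1 /\ (x1 \/ x2)))
G5 = ~(x2 \/ G4) = ~(x2 \/ (~((x1 /\ (x1 /\ (x1 \/ x2))) \/ (x1 /\ (x1 \/ x2)))))
G6 = G5 \/ G4 = (~(x2 \/ (~((x1 /\ (x1 /\ (x1 \/ x2))) \/ (x1 /\ (x1 \/ x2)))))) \/ (~((x1 /\ (x1 /\ (x1 \/ x2))) \/ (x1 /\ (x1 \/ x2))))
G7 = ~(G6 \/ G4) = ~(((~(x2 \/ (~((x1 /\ (x1 /\ (x1 \/ x2))) \/ (x1 /\ (x1 \/ x2)))))) \/ (~((x1 /\ (x1 /\ (x1 \/ x2))) \/ (x1 /\ (x1 \/ x2))))) \/ (~((x1 /\ (x1 /\ (x1 \/ x2))) \/ (x1 /\ (x1 \/ x2)))))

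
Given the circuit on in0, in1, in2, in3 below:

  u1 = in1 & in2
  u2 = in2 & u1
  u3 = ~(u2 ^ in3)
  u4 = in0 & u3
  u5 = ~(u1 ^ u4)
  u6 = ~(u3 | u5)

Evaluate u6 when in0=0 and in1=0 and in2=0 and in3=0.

0

u1 = 0 & 0 = 0
u2 = 0 & 0 = 0
u3 = ~(0 ^ 0) = 1
u4 = 0 & 1 = 0
u5 = ~(0 ^ 0) = 1
u6 = ~(1 | 1) = 0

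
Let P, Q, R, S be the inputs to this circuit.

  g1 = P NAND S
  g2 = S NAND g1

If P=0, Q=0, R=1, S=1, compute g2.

g1 = 0 NAND 1 = 1
g2 = 1 NAND 1 = 0

0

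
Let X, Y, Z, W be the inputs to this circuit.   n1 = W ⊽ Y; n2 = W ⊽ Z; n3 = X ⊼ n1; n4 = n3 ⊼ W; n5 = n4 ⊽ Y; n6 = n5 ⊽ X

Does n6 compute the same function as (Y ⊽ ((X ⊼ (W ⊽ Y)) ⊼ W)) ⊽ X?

n1 = W ⊽ Y
n3 = X ⊼ n1 = X ⊼ (W ⊽ Y)
n4 = n3 ⊼ W = (X ⊼ (W ⊽ Y)) ⊼ W
n5 = n4 ⊽ Y = ((X ⊼ (W ⊽ Y)) ⊼ W) ⊽ Y
n6 = n5 ⊽ X = (((X ⊼ (W ⊽ Y)) ⊼ W) ⊽ Y) ⊽ X
At X=0, Y=0, Z=0, W=1: circuit gives 0, formula gives 0.
At X=0, Y=0, Z=0, W=0: circuit gives 1, formula gives 1.
Agrees on all 16 inputs.

Yes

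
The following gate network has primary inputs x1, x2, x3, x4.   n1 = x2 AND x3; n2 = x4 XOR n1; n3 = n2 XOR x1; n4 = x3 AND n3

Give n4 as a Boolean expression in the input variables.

n1 = x2 AND x3
n2 = x4 XOR n1 = x4 XOR (x2 AND x3)
n3 = n2 XOR x1 = (x4 XOR (x2 AND x3)) XOR x1
n4 = x3 AND n3 = x3 AND ((x4 XOR (x2 AND x3)) XOR x1)

x3 AND ((x4 XOR (x2 AND x3)) XOR x1)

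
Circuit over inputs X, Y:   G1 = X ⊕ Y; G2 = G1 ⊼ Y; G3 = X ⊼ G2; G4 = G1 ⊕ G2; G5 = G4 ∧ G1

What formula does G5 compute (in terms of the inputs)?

((X ⊕ Y) ⊕ ((X ⊕ Y) ⊼ Y)) ∧ (X ⊕ Y)

G1 = X ⊕ Y
G2 = G1 ⊼ Y = (X ⊕ Y) ⊼ Y
G4 = G1 ⊕ G2 = (X ⊕ Y) ⊕ ((X ⊕ Y) ⊼ Y)
G5 = G4 ∧ G1 = ((X ⊕ Y) ⊕ ((X ⊕ Y) ⊼ Y)) ∧ (X ⊕ Y)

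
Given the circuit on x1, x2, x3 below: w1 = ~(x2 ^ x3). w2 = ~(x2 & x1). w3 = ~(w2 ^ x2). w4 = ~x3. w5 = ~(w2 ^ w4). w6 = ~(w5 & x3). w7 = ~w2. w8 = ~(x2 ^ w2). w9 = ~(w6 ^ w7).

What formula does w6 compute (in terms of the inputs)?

w2 = ~(x2 & x1)
w4 = ~x3
w5 = ~(w2 ^ w4) = ~((~(x2 & x1)) ^ ~x3)
w6 = ~(w5 & x3) = ~((~((~(x2 & x1)) ^ ~x3)) & x3)

~((~((~(x2 & x1)) ^ ~x3)) & x3)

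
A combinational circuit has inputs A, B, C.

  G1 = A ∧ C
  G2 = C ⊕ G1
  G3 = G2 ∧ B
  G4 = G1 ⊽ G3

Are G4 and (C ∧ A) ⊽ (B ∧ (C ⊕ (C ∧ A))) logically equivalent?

G1 = A ∧ C
G2 = C ⊕ G1 = C ⊕ (A ∧ C)
G3 = G2 ∧ B = (C ⊕ (A ∧ C)) ∧ B
G4 = G1 ⊽ G3 = (A ∧ C) ⊽ ((C ⊕ (A ∧ C)) ∧ B)
At A=0, B=1, C=1: circuit gives 0, formula gives 0.
At A=0, B=0, C=0: circuit gives 1, formula gives 1.
Agrees on all 8 inputs.

Yes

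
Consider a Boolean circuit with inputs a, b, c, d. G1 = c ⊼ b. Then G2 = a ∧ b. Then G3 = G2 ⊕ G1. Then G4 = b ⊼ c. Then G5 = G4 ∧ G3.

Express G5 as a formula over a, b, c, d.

G1 = c ⊼ b
G2 = a ∧ b
G3 = G2 ⊕ G1 = (a ∧ b) ⊕ (c ⊼ b)
G4 = b ⊼ c
G5 = G4 ∧ G3 = (b ⊼ c) ∧ ((a ∧ b) ⊕ (c ⊼ b))

(b ⊼ c) ∧ ((a ∧ b) ⊕ (c ⊼ b))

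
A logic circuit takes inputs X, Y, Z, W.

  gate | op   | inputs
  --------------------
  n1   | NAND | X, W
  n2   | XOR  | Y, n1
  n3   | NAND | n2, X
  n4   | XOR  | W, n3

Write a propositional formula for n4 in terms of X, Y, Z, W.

n1 = X NAND W
n2 = Y XOR n1 = Y XOR (X NAND W)
n3 = n2 NAND X = (Y XOR (X NAND W)) NAND X
n4 = W XOR n3 = W XOR ((Y XOR (X NAND W)) NAND X)

W XOR ((Y XOR (X NAND W)) NAND X)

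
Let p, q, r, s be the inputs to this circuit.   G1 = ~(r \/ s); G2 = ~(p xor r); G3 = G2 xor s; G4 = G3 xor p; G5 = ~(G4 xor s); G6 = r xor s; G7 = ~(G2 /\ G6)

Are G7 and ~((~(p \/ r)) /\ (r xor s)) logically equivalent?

No

G2 = ~(p xor r)
G6 = r xor s
G7 = ~(G2 /\ G6) = ~((~(p xor r)) /\ (r xor s))
At p=1, q=0, r=1, s=0: circuit gives 0, formula gives 1.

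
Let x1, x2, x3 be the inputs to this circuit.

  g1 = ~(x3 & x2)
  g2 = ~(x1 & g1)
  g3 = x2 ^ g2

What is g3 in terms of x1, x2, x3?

g1 = ~(x3 & x2)
g2 = ~(x1 & g1) = ~(x1 & (~(x3 & x2)))
g3 = x2 ^ g2 = x2 ^ (~(x1 & (~(x3 & x2))))

x2 ^ (~(x1 & (~(x3 & x2))))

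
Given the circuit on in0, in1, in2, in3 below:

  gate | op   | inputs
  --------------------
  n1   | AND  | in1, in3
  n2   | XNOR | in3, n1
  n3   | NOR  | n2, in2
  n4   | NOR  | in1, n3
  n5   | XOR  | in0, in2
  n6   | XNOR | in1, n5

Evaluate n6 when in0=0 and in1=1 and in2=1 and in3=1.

n5 = 0 XOR 1 = 1
n6 = 1 XNOR 1 = 1

1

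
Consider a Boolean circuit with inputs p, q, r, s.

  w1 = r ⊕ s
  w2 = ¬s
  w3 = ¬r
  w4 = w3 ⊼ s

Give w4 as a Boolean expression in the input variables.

w3 = ¬r
w4 = w3 ⊼ s = ¬r ⊼ s

¬r ⊼ s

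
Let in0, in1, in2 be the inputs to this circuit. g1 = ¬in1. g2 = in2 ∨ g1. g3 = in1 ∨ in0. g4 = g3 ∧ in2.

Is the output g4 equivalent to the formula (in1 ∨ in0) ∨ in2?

g3 = in1 ∨ in0
g4 = g3 ∧ in2 = (in1 ∨ in0) ∧ in2
At in0=0, in1=0, in2=1: circuit gives 0, formula gives 1.

No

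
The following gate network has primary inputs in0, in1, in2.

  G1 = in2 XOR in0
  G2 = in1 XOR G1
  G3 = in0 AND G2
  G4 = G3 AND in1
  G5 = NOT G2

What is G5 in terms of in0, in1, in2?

G1 = in2 XOR in0
G2 = in1 XOR G1 = in1 XOR (in2 XOR in0)
G5 = NOT G2 = NOT (in1 XOR (in2 XOR in0))

NOT (in1 XOR (in2 XOR in0))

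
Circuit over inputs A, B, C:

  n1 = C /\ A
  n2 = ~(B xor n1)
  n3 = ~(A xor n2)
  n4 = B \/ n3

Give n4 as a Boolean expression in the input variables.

n1 = C /\ A
n2 = ~(B xor n1) = ~(B xor (C /\ A))
n3 = ~(A xor n2) = ~(A xor (~(B xor (C /\ A))))
n4 = B \/ n3 = B \/ (~(A xor (~(B xor (C /\ A)))))

B \/ (~(A xor (~(B xor (C /\ A)))))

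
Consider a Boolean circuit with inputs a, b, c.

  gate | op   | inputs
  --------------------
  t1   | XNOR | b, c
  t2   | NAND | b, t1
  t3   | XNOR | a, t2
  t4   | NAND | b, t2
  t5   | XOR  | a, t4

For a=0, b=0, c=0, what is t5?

t1 = 0 XNOR 0 = 1
t2 = 0 NAND 1 = 1
t4 = 0 NAND 1 = 1
t5 = 0 XOR 1 = 1

1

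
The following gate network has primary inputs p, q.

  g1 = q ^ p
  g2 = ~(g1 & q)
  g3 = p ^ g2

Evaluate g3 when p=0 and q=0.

g1 = 0 ^ 0 = 0
g2 = ~(0 & 0) = 1
g3 = 0 ^ 1 = 1

1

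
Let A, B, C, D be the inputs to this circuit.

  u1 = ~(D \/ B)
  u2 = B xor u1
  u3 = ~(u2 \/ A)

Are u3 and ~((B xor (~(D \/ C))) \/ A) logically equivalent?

u1 = ~(D \/ B)
u2 = B xor u1 = B xor (~(D \/ B))
u3 = ~(u2 \/ A) = ~((B xor (~(D \/ B))) \/ A)
At A=0, B=0, C=1, D=0: circuit gives 0, formula gives 1.

No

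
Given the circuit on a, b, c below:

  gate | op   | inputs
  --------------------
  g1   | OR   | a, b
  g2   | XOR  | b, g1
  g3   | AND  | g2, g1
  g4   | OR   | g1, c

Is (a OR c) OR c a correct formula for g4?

No

g1 = a OR b
g4 = g1 OR c = (a OR b) OR c
At a=0, b=1, c=0: circuit gives 1, formula gives 0.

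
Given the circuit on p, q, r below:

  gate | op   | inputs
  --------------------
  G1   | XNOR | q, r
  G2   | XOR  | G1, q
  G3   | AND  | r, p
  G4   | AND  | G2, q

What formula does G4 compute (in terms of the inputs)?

((q XNOR r) XOR q) AND q

G1 = q XNOR r
G2 = G1 XOR q = (q XNOR r) XOR q
G4 = G2 AND q = ((q XNOR r) XOR q) AND q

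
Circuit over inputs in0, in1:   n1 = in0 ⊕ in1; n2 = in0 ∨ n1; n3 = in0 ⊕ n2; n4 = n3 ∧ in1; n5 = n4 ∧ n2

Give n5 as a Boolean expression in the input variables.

n1 = in0 ⊕ in1
n2 = in0 ∨ n1 = in0 ∨ (in0 ⊕ in1)
n3 = in0 ⊕ n2 = in0 ⊕ (in0 ∨ (in0 ⊕ in1))
n4 = n3 ∧ in1 = (in0 ⊕ (in0 ∨ (in0 ⊕ in1))) ∧ in1
n5 = n4 ∧ n2 = ((in0 ⊕ (in0 ∨ (in0 ⊕ in1))) ∧ in1) ∧ (in0 ∨ (in0 ⊕ in1))

((in0 ⊕ (in0 ∨ (in0 ⊕ in1))) ∧ in1) ∧ (in0 ∨ (in0 ⊕ in1))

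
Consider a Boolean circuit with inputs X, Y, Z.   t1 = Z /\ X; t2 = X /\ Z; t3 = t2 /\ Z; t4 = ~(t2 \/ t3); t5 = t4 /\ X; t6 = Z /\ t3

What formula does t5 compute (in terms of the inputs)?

t2 = X /\ Z
t3 = t2 /\ Z = (X /\ Z) /\ Z
t4 = ~(t2 \/ t3) = ~((X /\ Z) \/ ((X /\ Z) /\ Z))
t5 = t4 /\ X = (~((X /\ Z) \/ ((X /\ Z) /\ Z))) /\ X

(~((X /\ Z) \/ ((X /\ Z) /\ Z))) /\ X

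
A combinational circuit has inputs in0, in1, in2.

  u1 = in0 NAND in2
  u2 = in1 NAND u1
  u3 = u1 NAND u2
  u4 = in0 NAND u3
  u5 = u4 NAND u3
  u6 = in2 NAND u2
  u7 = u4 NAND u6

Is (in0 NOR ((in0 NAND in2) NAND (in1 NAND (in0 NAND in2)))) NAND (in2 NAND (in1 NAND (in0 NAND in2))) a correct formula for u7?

u1 = in0 NAND in2
u2 = in1 NAND u1 = in1 NAND (in0 NAND in2)
u3 = u1 NAND u2 = (in0 NAND in2) NAND (in1 NAND (in0 NAND in2))
u4 = in0 NAND u3 = in0 NAND ((in0 NAND in2) NAND (in1 NAND (in0 NAND in2)))
u6 = in2 NAND u2 = in2 NAND (in1 NAND (in0 NAND in2))
u7 = u4 NAND u6 = (in0 NAND ((in0 NAND in2) NAND (in1 NAND (in0 NAND in2)))) NAND (in2 NAND (in1 NAND (in0 NAND in2)))
At in0=0, in1=1, in2=0: circuit gives 0, formula gives 1.

No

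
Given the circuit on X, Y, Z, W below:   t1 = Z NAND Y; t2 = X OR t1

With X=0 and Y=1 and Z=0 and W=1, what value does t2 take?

t1 = 0 NAND 1 = 1
t2 = 0 OR 1 = 1

1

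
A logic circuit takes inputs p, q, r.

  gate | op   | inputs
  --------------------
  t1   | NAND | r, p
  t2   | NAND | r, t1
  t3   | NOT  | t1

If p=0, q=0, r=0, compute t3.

0

t1 = 0 NAND 0 = 1
t3 = NOT 1 = 0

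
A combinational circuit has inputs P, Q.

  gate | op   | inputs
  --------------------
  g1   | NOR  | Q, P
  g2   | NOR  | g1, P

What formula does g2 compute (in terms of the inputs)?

g1 = Q NOR P
g2 = g1 NOR P = (Q NOR P) NOR P

(Q NOR P) NOR P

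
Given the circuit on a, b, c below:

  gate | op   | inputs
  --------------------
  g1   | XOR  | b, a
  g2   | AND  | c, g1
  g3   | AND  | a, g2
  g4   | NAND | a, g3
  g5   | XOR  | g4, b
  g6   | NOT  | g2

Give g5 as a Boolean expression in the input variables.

g1 = b XOR a
g2 = c AND g1 = c AND (b XOR a)
g3 = a AND g2 = a AND (c AND (b XOR a))
g4 = a NAND g3 = a NAND (a AND (c AND (b XOR a)))
g5 = g4 XOR b = (a NAND (a AND (c AND (b XOR a)))) XOR b

(a NAND (a AND (c AND (b XOR a)))) XOR b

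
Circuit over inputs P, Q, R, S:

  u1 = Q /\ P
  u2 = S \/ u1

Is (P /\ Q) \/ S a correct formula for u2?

u1 = Q /\ P
u2 = S \/ u1 = S \/ (Q /\ P)
At P=0, Q=0, R=0, S=0: circuit gives 0, formula gives 0.
At P=0, Q=0, R=0, S=1: circuit gives 1, formula gives 1.
Agrees on all 16 inputs.

Yes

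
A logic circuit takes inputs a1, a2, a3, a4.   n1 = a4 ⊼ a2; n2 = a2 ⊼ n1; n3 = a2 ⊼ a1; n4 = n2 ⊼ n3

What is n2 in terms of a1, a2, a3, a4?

n1 = a4 ⊼ a2
n2 = a2 ⊼ n1 = a2 ⊼ (a4 ⊼ a2)

a2 ⊼ (a4 ⊼ a2)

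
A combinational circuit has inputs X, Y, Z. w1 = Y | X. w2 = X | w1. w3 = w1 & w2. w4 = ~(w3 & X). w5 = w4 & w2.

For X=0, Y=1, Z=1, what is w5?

1

w1 = 1 | 0 = 1
w2 = 0 | 1 = 1
w3 = 1 & 1 = 1
w4 = ~(1 & 0) = 1
w5 = 1 & 1 = 1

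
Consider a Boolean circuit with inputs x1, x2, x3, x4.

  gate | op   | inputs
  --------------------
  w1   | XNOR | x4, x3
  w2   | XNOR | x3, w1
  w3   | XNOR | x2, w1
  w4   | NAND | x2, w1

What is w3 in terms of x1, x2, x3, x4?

x2 XNOR (x4 XNOR x3)

w1 = x4 XNOR x3
w3 = x2 XNOR w1 = x2 XNOR (x4 XNOR x3)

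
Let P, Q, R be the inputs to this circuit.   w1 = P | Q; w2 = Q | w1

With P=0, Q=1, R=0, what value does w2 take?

1

w1 = 0 | 1 = 1
w2 = 1 | 1 = 1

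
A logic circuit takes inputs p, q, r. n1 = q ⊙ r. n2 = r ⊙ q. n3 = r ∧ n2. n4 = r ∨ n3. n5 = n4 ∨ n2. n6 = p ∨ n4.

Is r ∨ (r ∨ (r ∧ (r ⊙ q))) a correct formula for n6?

No

n2 = r ⊙ q
n3 = r ∧ n2 = r ∧ (r ⊙ q)
n4 = r ∨ n3 = r ∨ (r ∧ (r ⊙ q))
n6 = p ∨ n4 = p ∨ (r ∨ (r ∧ (r ⊙ q)))
At p=1, q=0, r=0: circuit gives 1, formula gives 0.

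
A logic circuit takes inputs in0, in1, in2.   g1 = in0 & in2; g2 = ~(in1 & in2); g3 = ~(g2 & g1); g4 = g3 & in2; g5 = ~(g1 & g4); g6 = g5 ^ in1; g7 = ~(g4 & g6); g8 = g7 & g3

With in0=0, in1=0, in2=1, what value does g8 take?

0

g1 = 0 & 1 = 0
g2 = ~(0 & 1) = 1
g3 = ~(1 & 0) = 1
g4 = 1 & 1 = 1
g5 = ~(0 & 1) = 1
g6 = 1 ^ 0 = 1
g7 = ~(1 & 1) = 0
g8 = 0 & 1 = 0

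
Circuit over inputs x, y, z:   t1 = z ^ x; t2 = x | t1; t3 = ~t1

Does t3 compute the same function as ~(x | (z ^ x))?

No

t1 = z ^ x
t3 = ~t1 = ~(z ^ x)
At x=1, y=0, z=1: circuit gives 1, formula gives 0.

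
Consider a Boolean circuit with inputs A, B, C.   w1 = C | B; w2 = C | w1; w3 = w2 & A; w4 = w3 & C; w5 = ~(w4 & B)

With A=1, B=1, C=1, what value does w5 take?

w1 = 1 | 1 = 1
w2 = 1 | 1 = 1
w3 = 1 & 1 = 1
w4 = 1 & 1 = 1
w5 = ~(1 & 1) = 0

0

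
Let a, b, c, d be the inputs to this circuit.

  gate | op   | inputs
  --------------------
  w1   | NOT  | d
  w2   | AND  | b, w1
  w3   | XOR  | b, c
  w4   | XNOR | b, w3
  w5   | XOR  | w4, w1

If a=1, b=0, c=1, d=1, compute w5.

0

w1 = NOT 1 = 0
w3 = 0 XOR 1 = 1
w4 = 0 XNOR 1 = 0
w5 = 0 XOR 0 = 0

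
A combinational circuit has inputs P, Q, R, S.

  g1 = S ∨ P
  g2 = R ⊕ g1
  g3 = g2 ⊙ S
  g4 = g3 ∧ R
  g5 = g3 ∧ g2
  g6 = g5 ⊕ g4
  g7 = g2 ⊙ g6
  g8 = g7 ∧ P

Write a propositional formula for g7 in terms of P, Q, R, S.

(R ⊕ (S ∨ P)) ⊙ ((((R ⊕ (S ∨ P)) ⊙ S) ∧ (R ⊕ (S ∨ P))) ⊕ (((R ⊕ (S ∨ P)) ⊙ S) ∧ R))

g1 = S ∨ P
g2 = R ⊕ g1 = R ⊕ (S ∨ P)
g3 = g2 ⊙ S = (R ⊕ (S ∨ P)) ⊙ S
g4 = g3 ∧ R = ((R ⊕ (S ∨ P)) ⊙ S) ∧ R
g5 = g3 ∧ g2 = ((R ⊕ (S ∨ P)) ⊙ S) ∧ (R ⊕ (S ∨ P))
g6 = g5 ⊕ g4 = (((R ⊕ (S ∨ P)) ⊙ S) ∧ (R ⊕ (S ∨ P))) ⊕ (((R ⊕ (S ∨ P)) ⊙ S) ∧ R)
g7 = g2 ⊙ g6 = (R ⊕ (S ∨ P)) ⊙ ((((R ⊕ (S ∨ P)) ⊙ S) ∧ (R ⊕ (S ∨ P))) ⊕ (((R ⊕ (S ∨ P)) ⊙ S) ∧ R))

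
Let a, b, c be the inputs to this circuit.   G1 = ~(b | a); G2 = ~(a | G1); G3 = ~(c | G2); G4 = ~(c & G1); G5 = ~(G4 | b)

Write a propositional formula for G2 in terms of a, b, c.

~(a | (~(b | a)))

G1 = ~(b | a)
G2 = ~(a | G1) = ~(a | (~(b | a)))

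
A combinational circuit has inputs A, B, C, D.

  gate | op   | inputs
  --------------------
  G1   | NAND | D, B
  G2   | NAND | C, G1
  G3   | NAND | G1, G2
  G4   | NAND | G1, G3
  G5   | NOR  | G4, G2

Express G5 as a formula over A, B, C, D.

G1 = D NAND B
G2 = C NAND G1 = C NAND (D NAND B)
G3 = G1 NAND G2 = (D NAND B) NAND (C NAND (D NAND B))
G4 = G1 NAND G3 = (D NAND B) NAND ((D NAND B) NAND (C NAND (D NAND B)))
G5 = G4 NOR G2 = ((D NAND B) NAND ((D NAND B) NAND (C NAND (D NAND B)))) NOR (C NAND (D NAND B))

((D NAND B) NAND ((D NAND B) NAND (C NAND (D NAND B)))) NOR (C NAND (D NAND B))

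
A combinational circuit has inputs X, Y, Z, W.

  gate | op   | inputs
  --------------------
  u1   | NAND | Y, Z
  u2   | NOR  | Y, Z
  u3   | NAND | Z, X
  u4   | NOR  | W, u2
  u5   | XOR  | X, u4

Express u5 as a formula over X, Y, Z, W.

u2 = Y NOR Z
u4 = W NOR u2 = W NOR (Y NOR Z)
u5 = X XOR u4 = X XOR (W NOR (Y NOR Z))

X XOR (W NOR (Y NOR Z))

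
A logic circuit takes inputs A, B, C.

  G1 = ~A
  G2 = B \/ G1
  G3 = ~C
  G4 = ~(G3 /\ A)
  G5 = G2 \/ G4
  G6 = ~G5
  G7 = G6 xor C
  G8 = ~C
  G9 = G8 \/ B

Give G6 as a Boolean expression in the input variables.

~((B \/ ~A) \/ (~(~C /\ A)))

G1 = ~A
G2 = B \/ G1 = B \/ ~A
G3 = ~C
G4 = ~(G3 /\ A) = ~(~C /\ A)
G5 = G2 \/ G4 = (B \/ ~A) \/ (~(~C /\ A))
G6 = ~G5 = ~((B \/ ~A) \/ (~(~C /\ A)))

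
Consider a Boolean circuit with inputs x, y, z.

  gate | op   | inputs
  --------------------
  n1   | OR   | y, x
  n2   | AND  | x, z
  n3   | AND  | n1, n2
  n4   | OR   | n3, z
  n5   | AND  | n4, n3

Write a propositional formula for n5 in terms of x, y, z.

n1 = y OR x
n2 = x AND z
n3 = n1 AND n2 = (y OR x) AND (x AND z)
n4 = n3 OR z = ((y OR x) AND (x AND z)) OR z
n5 = n4 AND n3 = (((y OR x) AND (x AND z)) OR z) AND ((y OR x) AND (x AND z))

(((y OR x) AND (x AND z)) OR z) AND ((y OR x) AND (x AND z))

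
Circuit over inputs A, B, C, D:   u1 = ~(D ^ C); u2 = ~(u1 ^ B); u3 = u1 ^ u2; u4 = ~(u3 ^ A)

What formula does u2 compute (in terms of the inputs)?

~((~(D ^ C)) ^ B)

u1 = ~(D ^ C)
u2 = ~(u1 ^ B) = ~((~(D ^ C)) ^ B)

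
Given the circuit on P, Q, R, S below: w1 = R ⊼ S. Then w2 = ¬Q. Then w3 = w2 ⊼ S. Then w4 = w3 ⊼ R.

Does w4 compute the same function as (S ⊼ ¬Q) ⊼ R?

Yes

w2 = ¬Q
w3 = w2 ⊼ S = ¬Q ⊼ S
w4 = w3 ⊼ R = (¬Q ⊼ S) ⊼ R
At P=0, Q=0, R=1, S=0: circuit gives 0, formula gives 0.
At P=0, Q=0, R=0, S=0: circuit gives 1, formula gives 1.
Agrees on all 16 inputs.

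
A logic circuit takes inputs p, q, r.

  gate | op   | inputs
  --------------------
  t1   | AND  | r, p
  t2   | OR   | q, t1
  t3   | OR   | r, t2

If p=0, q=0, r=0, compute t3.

t1 = 0 AND 0 = 0
t2 = 0 OR 0 = 0
t3 = 0 OR 0 = 0

0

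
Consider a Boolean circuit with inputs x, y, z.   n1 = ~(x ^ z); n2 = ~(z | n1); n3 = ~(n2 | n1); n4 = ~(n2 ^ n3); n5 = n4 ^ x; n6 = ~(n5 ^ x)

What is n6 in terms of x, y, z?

~(((~((~(z | (~(x ^ z)))) ^ (~((~(z | (~(x ^ z)))) | (~(x ^ z)))))) ^ x) ^ x)

n1 = ~(x ^ z)
n2 = ~(z | n1) = ~(z | (~(x ^ z)))
n3 = ~(n2 | n1) = ~((~(z | (~(x ^ z)))) | (~(x ^ z)))
n4 = ~(n2 ^ n3) = ~((~(z | (~(x ^ z)))) ^ (~((~(z | (~(x ^ z)))) | (~(x ^ z)))))
n5 = n4 ^ x = (~((~(z | (~(x ^ z)))) ^ (~((~(z | (~(x ^ z)))) | (~(x ^ z)))))) ^ x
n6 = ~(n5 ^ x) = ~(((~((~(z | (~(x ^ z)))) ^ (~((~(z | (~(x ^ z)))) | (~(x ^ z)))))) ^ x) ^ x)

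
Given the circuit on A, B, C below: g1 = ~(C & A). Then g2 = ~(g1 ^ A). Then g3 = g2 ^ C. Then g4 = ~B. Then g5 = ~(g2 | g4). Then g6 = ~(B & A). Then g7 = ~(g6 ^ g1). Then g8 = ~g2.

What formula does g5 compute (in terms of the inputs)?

g1 = ~(C & A)
g2 = ~(g1 ^ A) = ~((~(C & A)) ^ A)
g4 = ~B
g5 = ~(g2 | g4) = ~((~((~(C & A)) ^ A)) | ~B)

~((~((~(C & A)) ^ A)) | ~B)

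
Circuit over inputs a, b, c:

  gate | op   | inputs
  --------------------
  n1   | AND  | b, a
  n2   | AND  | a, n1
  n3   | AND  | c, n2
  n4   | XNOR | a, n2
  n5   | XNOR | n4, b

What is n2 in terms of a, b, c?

a AND (b AND a)

n1 = b AND a
n2 = a AND n1 = a AND (b AND a)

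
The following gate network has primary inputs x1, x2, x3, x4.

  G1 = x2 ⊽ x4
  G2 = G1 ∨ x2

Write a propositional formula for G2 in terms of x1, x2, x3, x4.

G1 = x2 ⊽ x4
G2 = G1 ∨ x2 = (x2 ⊽ x4) ∨ x2

(x2 ⊽ x4) ∨ x2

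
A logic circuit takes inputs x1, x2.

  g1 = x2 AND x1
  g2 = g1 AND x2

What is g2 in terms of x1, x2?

g1 = x2 AND x1
g2 = g1 AND x2 = (x2 AND x1) AND x2

(x2 AND x1) AND x2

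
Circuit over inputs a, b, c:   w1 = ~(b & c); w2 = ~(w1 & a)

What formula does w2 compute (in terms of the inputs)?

w1 = ~(b & c)
w2 = ~(w1 & a) = ~((~(b & c)) & a)

~((~(b & c)) & a)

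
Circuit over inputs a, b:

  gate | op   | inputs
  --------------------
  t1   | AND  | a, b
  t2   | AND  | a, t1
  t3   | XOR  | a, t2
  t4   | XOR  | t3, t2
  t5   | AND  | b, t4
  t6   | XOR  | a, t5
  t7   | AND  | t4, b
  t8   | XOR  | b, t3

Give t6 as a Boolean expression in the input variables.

t1 = a AND b
t2 = a AND t1 = a AND (a AND b)
t3 = a XOR t2 = a XOR (a AND (a AND b))
t4 = t3 XOR t2 = (a XOR (a AND (a AND b))) XOR (a AND (a AND b))
t5 = b AND t4 = b AND ((a XOR (a AND (a AND b))) XOR (a AND (a AND b)))
t6 = a XOR t5 = a XOR (b AND ((a XOR (a AND (a AND b))) XOR (a AND (a AND b))))

a XOR (b AND ((a XOR (a AND (a AND b))) XOR (a AND (a AND b))))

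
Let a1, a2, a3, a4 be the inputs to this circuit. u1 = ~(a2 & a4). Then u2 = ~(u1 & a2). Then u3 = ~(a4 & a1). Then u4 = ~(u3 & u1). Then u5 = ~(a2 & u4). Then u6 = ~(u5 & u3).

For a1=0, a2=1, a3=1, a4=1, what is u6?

u1 = ~(1 & 1) = 0
u3 = ~(1 & 0) = 1
u4 = ~(1 & 0) = 1
u5 = ~(1 & 1) = 0
u6 = ~(0 & 1) = 1

1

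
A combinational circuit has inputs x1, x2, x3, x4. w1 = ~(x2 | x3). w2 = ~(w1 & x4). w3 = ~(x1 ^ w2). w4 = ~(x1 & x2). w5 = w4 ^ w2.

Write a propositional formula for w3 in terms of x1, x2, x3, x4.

~(x1 ^ (~((~(x2 | x3)) & x4)))

w1 = ~(x2 | x3)
w2 = ~(w1 & x4) = ~((~(x2 | x3)) & x4)
w3 = ~(x1 ^ w2) = ~(x1 ^ (~((~(x2 | x3)) & x4)))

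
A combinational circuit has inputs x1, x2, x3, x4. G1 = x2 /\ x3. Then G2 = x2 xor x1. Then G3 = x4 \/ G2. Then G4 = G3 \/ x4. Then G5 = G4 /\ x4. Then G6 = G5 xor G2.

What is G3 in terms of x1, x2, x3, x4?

x4 \/ (x2 xor x1)

G2 = x2 xor x1
G3 = x4 \/ G2 = x4 \/ (x2 xor x1)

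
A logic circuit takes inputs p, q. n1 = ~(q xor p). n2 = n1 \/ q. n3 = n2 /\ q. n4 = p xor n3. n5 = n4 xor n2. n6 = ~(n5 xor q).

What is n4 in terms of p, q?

p xor (((~(q xor p)) \/ q) /\ q)

n1 = ~(q xor p)
n2 = n1 \/ q = (~(q xor p)) \/ q
n3 = n2 /\ q = ((~(q xor p)) \/ q) /\ q
n4 = p xor n3 = p xor (((~(q xor p)) \/ q) /\ q)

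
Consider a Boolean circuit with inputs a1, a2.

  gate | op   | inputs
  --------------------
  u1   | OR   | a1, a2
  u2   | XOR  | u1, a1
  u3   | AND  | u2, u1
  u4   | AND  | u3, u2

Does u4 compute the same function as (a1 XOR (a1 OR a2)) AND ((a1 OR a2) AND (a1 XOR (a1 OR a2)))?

Yes

u1 = a1 OR a2
u2 = u1 XOR a1 = (a1 OR a2) XOR a1
u3 = u2 AND u1 = ((a1 OR a2) XOR a1) AND (a1 OR a2)
u4 = u3 AND u2 = (((a1 OR a2) XOR a1) AND (a1 OR a2)) AND ((a1 OR a2) XOR a1)
At a1=0, a2=0: circuit gives 0, formula gives 0.
At a1=0, a2=1: circuit gives 1, formula gives 1.
Agrees on all 4 inputs.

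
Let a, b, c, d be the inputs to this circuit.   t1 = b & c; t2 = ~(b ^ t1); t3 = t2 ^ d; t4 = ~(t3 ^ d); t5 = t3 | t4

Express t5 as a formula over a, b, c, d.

t1 = b & c
t2 = ~(b ^ t1) = ~(b ^ (b & c))
t3 = t2 ^ d = (~(b ^ (b & c))) ^ d
t4 = ~(t3 ^ d) = ~(((~(b ^ (b & c))) ^ d) ^ d)
t5 = t3 | t4 = ((~(b ^ (b & c))) ^ d) | (~(((~(b ^ (b & c))) ^ d) ^ d))

((~(b ^ (b & c))) ^ d) | (~(((~(b ^ (b & c))) ^ d) ^ d))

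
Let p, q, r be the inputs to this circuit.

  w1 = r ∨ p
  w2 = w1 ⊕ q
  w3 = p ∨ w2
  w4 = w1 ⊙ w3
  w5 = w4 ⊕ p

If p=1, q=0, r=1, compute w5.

w1 = 1 ∨ 1 = 1
w2 = 1 ⊕ 0 = 1
w3 = 1 ∨ 1 = 1
w4 = 1 ⊙ 1 = 1
w5 = 1 ⊕ 1 = 0

0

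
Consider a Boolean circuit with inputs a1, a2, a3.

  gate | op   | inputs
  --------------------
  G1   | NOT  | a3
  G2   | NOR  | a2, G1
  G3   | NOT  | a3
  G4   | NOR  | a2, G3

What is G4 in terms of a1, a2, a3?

a2 NOR NOT a3

G3 = NOT a3
G4 = a2 NOR G3 = a2 NOR NOT a3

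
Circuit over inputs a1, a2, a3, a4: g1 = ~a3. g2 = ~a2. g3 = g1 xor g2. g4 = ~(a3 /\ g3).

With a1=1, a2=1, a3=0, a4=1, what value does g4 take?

1

g1 = ~0 = 1
g2 = ~1 = 0
g3 = 1 xor 0 = 1
g4 = ~(0 /\ 1) = 1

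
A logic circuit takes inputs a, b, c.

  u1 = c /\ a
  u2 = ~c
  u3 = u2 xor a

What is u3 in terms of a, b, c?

~c xor a

u2 = ~c
u3 = u2 xor a = ~c xor a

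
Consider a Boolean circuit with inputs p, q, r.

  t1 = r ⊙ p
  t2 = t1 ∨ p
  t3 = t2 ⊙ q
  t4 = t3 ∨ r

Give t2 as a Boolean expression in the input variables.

t1 = r ⊙ p
t2 = t1 ∨ p = (r ⊙ p) ∨ p

(r ⊙ p) ∨ p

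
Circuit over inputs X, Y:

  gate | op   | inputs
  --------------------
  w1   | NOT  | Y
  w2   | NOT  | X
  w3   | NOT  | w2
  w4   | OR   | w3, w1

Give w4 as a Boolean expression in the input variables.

NOT NOT X OR NOT Y

w1 = NOT Y
w2 = NOT X
w3 = NOT w2 = NOT NOT X
w4 = w3 OR w1 = NOT NOT X OR NOT Y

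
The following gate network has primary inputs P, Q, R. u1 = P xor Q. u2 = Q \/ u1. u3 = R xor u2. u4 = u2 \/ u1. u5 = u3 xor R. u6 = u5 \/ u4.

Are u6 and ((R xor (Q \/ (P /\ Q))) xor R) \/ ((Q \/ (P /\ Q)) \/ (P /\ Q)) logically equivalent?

No

u1 = P xor Q
u2 = Q \/ u1 = Q \/ (P xor Q)
u3 = R xor u2 = R xor (Q \/ (P xor Q))
u4 = u2 \/ u1 = (Q \/ (P xor Q)) \/ (P xor Q)
u5 = u3 xor R = (R xor (Q \/ (P xor Q))) xor R
u6 = u5 \/ u4 = ((R xor (Q \/ (P xor Q))) xor R) \/ ((Q \/ (P xor Q)) \/ (P xor Q))
At P=1, Q=0, R=0: circuit gives 1, formula gives 0.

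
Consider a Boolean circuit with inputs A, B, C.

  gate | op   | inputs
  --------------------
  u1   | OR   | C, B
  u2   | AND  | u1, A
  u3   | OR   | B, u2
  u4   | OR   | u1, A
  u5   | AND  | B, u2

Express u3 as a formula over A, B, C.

u1 = C OR B
u2 = u1 AND A = (C OR B) AND A
u3 = B OR u2 = B OR ((C OR B) AND A)

B OR ((C OR B) AND A)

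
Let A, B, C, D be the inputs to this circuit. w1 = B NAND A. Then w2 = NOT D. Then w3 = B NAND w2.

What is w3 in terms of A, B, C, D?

B NAND NOT D

w2 = NOT D
w3 = B NAND w2 = B NAND NOT D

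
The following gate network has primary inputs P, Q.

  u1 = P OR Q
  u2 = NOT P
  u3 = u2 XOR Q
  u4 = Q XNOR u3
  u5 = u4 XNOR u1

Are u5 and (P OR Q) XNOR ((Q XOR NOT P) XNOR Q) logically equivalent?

u1 = P OR Q
u2 = NOT P
u3 = u2 XOR Q = NOT P XOR Q
u4 = Q XNOR u3 = Q XNOR (NOT P XOR Q)
u5 = u4 XNOR u1 = (Q XNOR (NOT P XOR Q)) XNOR (P OR Q)
At P=0, Q=1: circuit gives 0, formula gives 0.
At P=0, Q=0: circuit gives 1, formula gives 1.
Agrees on all 4 inputs.

Yes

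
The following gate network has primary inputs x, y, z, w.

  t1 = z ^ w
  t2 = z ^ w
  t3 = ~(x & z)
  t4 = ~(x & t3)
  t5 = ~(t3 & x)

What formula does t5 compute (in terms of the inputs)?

t3 = ~(x & z)
t5 = ~(t3 & x) = ~((~(x & z)) & x)

~((~(x & z)) & x)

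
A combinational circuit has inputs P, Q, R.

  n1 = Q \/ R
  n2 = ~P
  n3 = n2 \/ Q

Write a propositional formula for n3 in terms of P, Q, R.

~P \/ Q

n2 = ~P
n3 = n2 \/ Q = ~P \/ Q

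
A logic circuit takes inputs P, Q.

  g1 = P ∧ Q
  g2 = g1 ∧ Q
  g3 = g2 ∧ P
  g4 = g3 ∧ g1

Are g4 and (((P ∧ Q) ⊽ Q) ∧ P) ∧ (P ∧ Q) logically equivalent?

No

g1 = P ∧ Q
g2 = g1 ∧ Q = (P ∧ Q) ∧ Q
g3 = g2 ∧ P = ((P ∧ Q) ∧ Q) ∧ P
g4 = g3 ∧ g1 = (((P ∧ Q) ∧ Q) ∧ P) ∧ (P ∧ Q)
At P=1, Q=1: circuit gives 1, formula gives 0.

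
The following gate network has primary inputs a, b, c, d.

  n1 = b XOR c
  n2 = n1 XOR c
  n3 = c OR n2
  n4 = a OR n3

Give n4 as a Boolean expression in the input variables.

n1 = b XOR c
n2 = n1 XOR c = (b XOR c) XOR c
n3 = c OR n2 = c OR ((b XOR c) XOR c)
n4 = a OR n3 = a OR (c OR ((b XOR c) XOR c))

a OR (c OR ((b XOR c) XOR c))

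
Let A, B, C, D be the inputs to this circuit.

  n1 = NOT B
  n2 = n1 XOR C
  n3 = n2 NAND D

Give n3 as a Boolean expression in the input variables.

(NOT B XOR C) NAND D

n1 = NOT B
n2 = n1 XOR C = NOT B XOR C
n3 = n2 NAND D = (NOT B XOR C) NAND D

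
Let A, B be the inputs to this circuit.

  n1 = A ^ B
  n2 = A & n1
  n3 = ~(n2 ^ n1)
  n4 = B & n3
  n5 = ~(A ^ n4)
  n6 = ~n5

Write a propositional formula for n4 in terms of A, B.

B & (~((A & (A ^ B)) ^ (A ^ B)))

n1 = A ^ B
n2 = A & n1 = A & (A ^ B)
n3 = ~(n2 ^ n1) = ~((A & (A ^ B)) ^ (A ^ B))
n4 = B & n3 = B & (~((A & (A ^ B)) ^ (A ^ B)))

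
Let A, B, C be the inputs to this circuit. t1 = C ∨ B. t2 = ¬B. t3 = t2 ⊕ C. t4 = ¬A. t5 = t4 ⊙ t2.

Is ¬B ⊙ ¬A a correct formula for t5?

Yes

t2 = ¬B
t4 = ¬A
t5 = t4 ⊙ t2 = ¬A ⊙ ¬B
At A=0, B=1, C=0: circuit gives 0, formula gives 0.
At A=0, B=0, C=0: circuit gives 1, formula gives 1.
Agrees on all 8 inputs.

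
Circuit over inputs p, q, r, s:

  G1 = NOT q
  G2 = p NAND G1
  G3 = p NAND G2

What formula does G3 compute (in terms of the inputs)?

p NAND (p NAND NOT q)

G1 = NOT q
G2 = p NAND G1 = p NAND NOT q
G3 = p NAND G2 = p NAND (p NAND NOT q)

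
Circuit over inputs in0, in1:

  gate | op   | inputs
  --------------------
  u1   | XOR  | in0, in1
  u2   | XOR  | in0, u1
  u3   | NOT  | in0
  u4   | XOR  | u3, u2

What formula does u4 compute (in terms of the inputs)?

NOT in0 XOR (in0 XOR (in0 XOR in1))

u1 = in0 XOR in1
u2 = in0 XOR u1 = in0 XOR (in0 XOR in1)
u3 = NOT in0
u4 = u3 XOR u2 = NOT in0 XOR (in0 XOR (in0 XOR in1))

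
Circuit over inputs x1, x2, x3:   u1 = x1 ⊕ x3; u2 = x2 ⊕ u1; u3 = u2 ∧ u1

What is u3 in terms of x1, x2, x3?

u1 = x1 ⊕ x3
u2 = x2 ⊕ u1 = x2 ⊕ (x1 ⊕ x3)
u3 = u2 ∧ u1 = (x2 ⊕ (x1 ⊕ x3)) ∧ (x1 ⊕ x3)

(x2 ⊕ (x1 ⊕ x3)) ∧ (x1 ⊕ x3)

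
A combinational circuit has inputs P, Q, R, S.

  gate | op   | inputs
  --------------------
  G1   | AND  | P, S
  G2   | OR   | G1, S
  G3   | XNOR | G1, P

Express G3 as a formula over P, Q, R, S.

(P AND S) XNOR P

G1 = P AND S
G3 = G1 XNOR P = (P AND S) XNOR P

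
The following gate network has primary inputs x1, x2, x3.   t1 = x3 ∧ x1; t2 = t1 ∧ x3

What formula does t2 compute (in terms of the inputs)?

t1 = x3 ∧ x1
t2 = t1 ∧ x3 = (x3 ∧ x1) ∧ x3

(x3 ∧ x1) ∧ x3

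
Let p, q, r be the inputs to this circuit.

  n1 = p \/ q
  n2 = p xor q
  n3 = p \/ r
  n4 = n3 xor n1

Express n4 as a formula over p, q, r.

n1 = p \/ q
n3 = p \/ r
n4 = n3 xor n1 = (p \/ r) xor (p \/ q)

(p \/ r) xor (p \/ q)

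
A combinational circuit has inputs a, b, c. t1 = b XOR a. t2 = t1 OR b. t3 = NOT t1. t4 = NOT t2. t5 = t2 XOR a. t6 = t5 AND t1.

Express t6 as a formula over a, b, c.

t1 = b XOR a
t2 = t1 OR b = (b XOR a) OR b
t5 = t2 XOR a = ((b XOR a) OR b) XOR a
t6 = t5 AND t1 = (((b XOR a) OR b) XOR a) AND (b XOR a)

(((b XOR a) OR b) XOR a) AND (b XOR a)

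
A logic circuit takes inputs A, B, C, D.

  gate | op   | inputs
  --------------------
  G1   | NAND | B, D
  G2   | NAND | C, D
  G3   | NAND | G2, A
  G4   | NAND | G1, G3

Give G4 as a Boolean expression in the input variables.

(B NAND D) NAND ((C NAND D) NAND A)

G1 = B NAND D
G2 = C NAND D
G3 = G2 NAND A = (C NAND D) NAND A
G4 = G1 NAND G3 = (B NAND D) NAND ((C NAND D) NAND A)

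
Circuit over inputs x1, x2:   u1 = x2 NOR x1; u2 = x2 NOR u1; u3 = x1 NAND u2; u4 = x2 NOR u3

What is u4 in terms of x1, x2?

x2 NOR (x1 NAND (x2 NOR (x2 NOR x1)))

u1 = x2 NOR x1
u2 = x2 NOR u1 = x2 NOR (x2 NOR x1)
u3 = x1 NAND u2 = x1 NAND (x2 NOR (x2 NOR x1))
u4 = x2 NOR u3 = x2 NOR (x1 NAND (x2 NOR (x2 NOR x1)))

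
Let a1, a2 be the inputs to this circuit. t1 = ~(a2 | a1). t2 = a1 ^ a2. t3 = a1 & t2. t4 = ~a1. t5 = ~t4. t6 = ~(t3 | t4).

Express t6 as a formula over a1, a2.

t2 = a1 ^ a2
t3 = a1 & t2 = a1 & (a1 ^ a2)
t4 = ~a1
t6 = ~(t3 | t4) = ~((a1 & (a1 ^ a2)) | ~a1)

~((a1 & (a1 ^ a2)) | ~a1)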